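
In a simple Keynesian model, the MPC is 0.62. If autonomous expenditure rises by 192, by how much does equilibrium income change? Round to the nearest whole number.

ΔY ≈ 505

The multiplier is 1/(1 − MPC) = 1/0.38.
ΔY = 192/0.38 = 505.26 ≈ 505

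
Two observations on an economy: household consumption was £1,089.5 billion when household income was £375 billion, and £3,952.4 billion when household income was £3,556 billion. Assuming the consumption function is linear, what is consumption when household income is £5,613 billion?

MPC = (3952.4 − 1089.5)/(3556 − 375) = 2862.9/3181 = 0.9
a = 1089.5 − 0.9(375) = 1089.5 − 337.5 = 752
C = 752 + 0.9(5613) = 752 + 5051.7 = 5803.7

C = 5803.7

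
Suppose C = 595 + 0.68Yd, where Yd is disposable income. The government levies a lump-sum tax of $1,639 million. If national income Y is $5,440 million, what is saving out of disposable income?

Yd = Y − T = 5440 − 1639 = 3801
C = 595 + 0.68(3801) = 595 + 2584.68 = 3179.68
S = Yd − C = 3801 − 3179.68 = 621.32

S = 621.32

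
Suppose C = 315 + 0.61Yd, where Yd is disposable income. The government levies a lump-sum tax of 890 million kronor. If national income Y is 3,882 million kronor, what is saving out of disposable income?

S = 851.88

Yd = Y − T = 3882 − 890 = 2992
C = 315 + 0.61(2992) = 315 + 1825.12 = 2140.12
S = Yd − C = 2992 − 2140.12 = 851.88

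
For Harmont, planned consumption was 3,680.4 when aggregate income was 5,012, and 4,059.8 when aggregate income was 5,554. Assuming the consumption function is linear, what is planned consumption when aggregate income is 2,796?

C = 2129.2

MPC = (4059.8 − 3680.4)/(5554 − 5012) = 379.4/542 = 0.7
a = 3680.4 − 0.7(5012) = 3680.4 − 3508.4 = 172
C = 172 + 0.7(2796) = 172 + 1957.2 = 2129.2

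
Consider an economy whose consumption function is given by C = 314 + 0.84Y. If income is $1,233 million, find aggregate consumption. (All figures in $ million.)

C = 314 + 0.84(1233) = 314 + 1035.72 = 1349.72

C = 1349.72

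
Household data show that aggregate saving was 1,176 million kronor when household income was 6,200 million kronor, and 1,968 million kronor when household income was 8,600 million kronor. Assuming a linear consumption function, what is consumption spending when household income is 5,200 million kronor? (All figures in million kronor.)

MPS = ΔS/ΔY = (1968 − 1176)/(8600 − 6200) = 792/2400 = 0.33
MPC = 1 − MPS = 0.67
Autonomous saving = 1176 − 0.33(6200) = -870, so a = 870
C = 870 + 0.67(5200) = 870 + 3484 = 4354

C = 4354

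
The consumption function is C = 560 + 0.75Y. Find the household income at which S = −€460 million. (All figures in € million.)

Y = 400

S = Y − C = -560 + 0.25Y
-560 + 0.25Y = -460, so 0.25Y = 100 and Y = 400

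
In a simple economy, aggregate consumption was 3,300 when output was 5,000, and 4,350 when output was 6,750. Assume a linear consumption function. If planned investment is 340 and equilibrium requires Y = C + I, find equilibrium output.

MPC = (4350 − 3300)/(6750 − 5000) = 1050/1750 = 0.6
a = 3300 − 0.6(5000) = 300
Equilibrium: Y = 300 + 0.6Y + 340
0.4Y = 640, so Y = 640/0.4 = 1600

Y = 1600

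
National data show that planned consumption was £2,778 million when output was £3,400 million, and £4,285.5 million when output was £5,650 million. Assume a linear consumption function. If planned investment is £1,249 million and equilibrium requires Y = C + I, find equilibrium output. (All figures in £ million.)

Y = 5300

MPC = (4285.5 − 2778)/(5650 − 3400) = 1507.5/2250 = 0.67
a = 2778 − 0.67(3400) = 500
Equilibrium: Y = 500 + 0.67Y + 1249
0.33Y = 1749, so Y = 1749/0.33 = 5300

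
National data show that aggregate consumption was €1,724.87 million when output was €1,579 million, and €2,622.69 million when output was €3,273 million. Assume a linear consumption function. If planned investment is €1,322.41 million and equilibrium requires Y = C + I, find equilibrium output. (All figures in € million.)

Y = 4703

MPC = (2622.69 − 1724.87)/(3273 − 1579) = 897.82/1694 = 0.53
a = 1724.87 − 0.53(1579) = 888
Equilibrium: Y = 888 + 0.53Y + 1322.41
0.47Y = 2210.41, so Y = 2210.41/0.47 = 4703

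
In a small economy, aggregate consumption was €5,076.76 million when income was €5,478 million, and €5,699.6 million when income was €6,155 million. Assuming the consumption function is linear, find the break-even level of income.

Y = 462.5

MPC = (5699.6 − 5076.76)/(6155 − 5478) = 622.84/677 = 0.92
a = 5076.76 − 0.92(5478) = 5076.76 − 5039.76 = 37
Break-even: Y = a/(1−MPC) = 37/0.08 = 462.5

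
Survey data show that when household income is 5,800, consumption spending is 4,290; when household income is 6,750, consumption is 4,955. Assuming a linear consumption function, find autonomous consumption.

MPC = ΔC/ΔY = (4955 − 4290)/(6750 − 5800) = 665/950 = 0.7
a = C − MPC·Y = 4290 − 0.7(5800) = 4290 − 4060 = 230

a = 230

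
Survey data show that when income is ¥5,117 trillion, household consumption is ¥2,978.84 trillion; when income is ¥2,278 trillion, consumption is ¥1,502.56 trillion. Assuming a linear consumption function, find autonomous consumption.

MPC = ΔC/ΔY = (2978.84 − 1502.56)/(5117 − 2278) = 1476.28/2839 = 0.52
a = C − MPC·Y = 1502.56 − 0.52(2278) = 1502.56 − 1184.56 = 318

a = 318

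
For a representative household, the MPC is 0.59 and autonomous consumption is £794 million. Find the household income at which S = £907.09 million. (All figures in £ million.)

Y = 4149

S = Y − C = -794 + 0.41Y
-794 + 0.41Y = 907.09, so 0.41Y = 1701.09 and Y = 4149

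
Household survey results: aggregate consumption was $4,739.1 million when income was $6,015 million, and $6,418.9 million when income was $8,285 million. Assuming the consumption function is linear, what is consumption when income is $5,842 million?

C = 4611.08

MPC = (6418.9 − 4739.1)/(8285 − 6015) = 1679.8/2270 = 0.74
a = 4739.1 − 0.74(6015) = 4739.1 − 4451.1 = 288
C = 288 + 0.74(5842) = 288 + 4323.08 = 4611.08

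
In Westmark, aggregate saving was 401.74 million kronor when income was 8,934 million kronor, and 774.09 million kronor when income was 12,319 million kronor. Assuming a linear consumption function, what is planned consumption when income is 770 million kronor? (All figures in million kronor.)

MPS = ΔS/ΔY = (774.09 − 401.74)/(12319 − 8934) = 372.35/3385 = 0.11
MPC = 1 − MPS = 0.89
Autonomous saving = 401.74 − 0.11(8934) = -581, so a = 581
C = 581 + 0.89(770) = 581 + 685.3 = 1266.3

C = 1266.3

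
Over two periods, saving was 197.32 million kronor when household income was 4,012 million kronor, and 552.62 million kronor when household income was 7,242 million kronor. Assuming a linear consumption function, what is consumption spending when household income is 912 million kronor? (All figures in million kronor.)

MPS = ΔS/ΔY = (552.62 − 197.32)/(7242 − 4012) = 355.3/3230 = 0.11
MPC = 1 − MPS = 0.89
Autonomous saving = 197.32 − 0.11(4012) = -244, so a = 244
C = 244 + 0.89(912) = 244 + 811.68 = 1055.68

C = 1055.68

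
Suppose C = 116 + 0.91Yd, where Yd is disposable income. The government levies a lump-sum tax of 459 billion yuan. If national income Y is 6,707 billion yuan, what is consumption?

C = 5801.68

Yd = Y − T = 6707 − 459 = 6248
C = 116 + 0.91(6248) = 116 + 5685.68 = 5801.68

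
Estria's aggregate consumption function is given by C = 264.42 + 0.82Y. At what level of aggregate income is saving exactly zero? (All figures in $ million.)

Y = 1469

At break-even, C = Y: 264.42 + 0.82Y = Y
0.18Y = 264.42, so Y = 264.42/0.18 = 1469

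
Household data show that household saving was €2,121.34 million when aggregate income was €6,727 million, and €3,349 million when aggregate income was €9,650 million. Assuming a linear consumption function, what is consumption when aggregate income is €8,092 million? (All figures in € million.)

MPS = ΔS/ΔY = (3349 − 2121.34)/(9650 − 6727) = 1227.66/2923 = 0.42
MPC = 1 − MPS = 0.58
Autonomous saving = 2121.34 − 0.42(6727) = -704, so a = 704
C = 704 + 0.58(8092) = 704 + 4693.36 = 5397.36

C = 5397.36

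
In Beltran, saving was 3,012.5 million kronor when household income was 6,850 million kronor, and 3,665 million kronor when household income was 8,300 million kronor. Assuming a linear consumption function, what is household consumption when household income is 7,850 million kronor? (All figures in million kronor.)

C = 4387.5

MPS = ΔS/ΔY = (3665 − 3012.5)/(8300 − 6850) = 652.5/1450 = 0.45
MPC = 1 − MPS = 0.55
Autonomous saving = 3012.5 − 0.45(6850) = -70, so a = 70
C = 70 + 0.55(7850) = 70 + 4317.5 = 4387.5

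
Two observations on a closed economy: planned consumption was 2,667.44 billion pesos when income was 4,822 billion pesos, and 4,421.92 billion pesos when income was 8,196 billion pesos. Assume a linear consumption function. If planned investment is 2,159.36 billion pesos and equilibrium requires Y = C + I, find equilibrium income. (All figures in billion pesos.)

Y = 4832

MPC = (4421.92 − 2667.44)/(8196 − 4822) = 1754.48/3374 = 0.52
a = 2667.44 − 0.52(4822) = 160
Equilibrium: Y = 160 + 0.52Y + 2159.36
0.48Y = 2319.36, so Y = 2319.36/0.48 = 4832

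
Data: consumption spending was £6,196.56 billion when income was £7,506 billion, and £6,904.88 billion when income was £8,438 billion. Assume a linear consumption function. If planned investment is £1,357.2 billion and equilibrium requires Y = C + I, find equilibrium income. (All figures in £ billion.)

Y = 7705

MPC = (6904.88 − 6196.56)/(8438 − 7506) = 708.32/932 = 0.76
a = 6196.56 − 0.76(7506) = 492
Equilibrium: Y = 492 + 0.76Y + 1357.2
0.24Y = 1849.2, so Y = 1849.2/0.24 = 7705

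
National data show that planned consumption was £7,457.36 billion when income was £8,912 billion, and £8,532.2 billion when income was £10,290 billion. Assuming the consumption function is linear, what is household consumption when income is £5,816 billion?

MPC = (8532.2 − 7457.36)/(10290 − 8912) = 1074.84/1378 = 0.78
a = 7457.36 − 0.78(8912) = 7457.36 − 6951.36 = 506
C = 506 + 0.78(5816) = 506 + 4536.48 = 5042.48

C = 5042.48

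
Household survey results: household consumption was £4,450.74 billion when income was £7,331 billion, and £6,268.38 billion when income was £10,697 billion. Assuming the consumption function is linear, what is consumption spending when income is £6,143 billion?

C = 3809.22

MPC = (6268.38 − 4450.74)/(10697 − 7331) = 1817.64/3366 = 0.54
a = 4450.74 − 0.54(7331) = 4450.74 − 3958.74 = 492
C = 492 + 0.54(6143) = 492 + 3317.22 = 3809.22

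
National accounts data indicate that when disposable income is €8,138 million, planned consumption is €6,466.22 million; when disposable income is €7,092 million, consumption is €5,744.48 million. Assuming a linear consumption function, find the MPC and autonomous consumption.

MPC = 0.69; a = 851

MPC = ΔC/ΔY = (6466.22 − 5744.48)/(8138 − 7092) = 721.74/1046 = 0.69
a = C − MPC·Y = 5744.48 − 0.69(7092) = 5744.48 − 4893.48 = 851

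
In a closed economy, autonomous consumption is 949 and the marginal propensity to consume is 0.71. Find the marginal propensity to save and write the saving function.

MPS = 0.29; S = -949 + 0.29Y

MPS = 1 − MPC = 1 − 0.71 = 0.29
S = Y − C = -949 + 0.29Y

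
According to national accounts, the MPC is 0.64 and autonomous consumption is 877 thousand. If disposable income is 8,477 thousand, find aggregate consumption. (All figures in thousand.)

C = 877 + 0.64(8477) = 877 + 5425.28 = 6302.28

C = 6302.28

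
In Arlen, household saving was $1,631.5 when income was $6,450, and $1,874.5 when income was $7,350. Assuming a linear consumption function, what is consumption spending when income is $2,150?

MPS = ΔS/ΔY = (1874.5 − 1631.5)/(7350 − 6450) = 243/900 = 0.27
MPC = 1 − MPS = 0.73
Autonomous saving = 1631.5 − 0.27(6450) = -110, so a = 110
C = 110 + 0.73(2150) = 110 + 1569.5 = 1679.5

C = 1679.5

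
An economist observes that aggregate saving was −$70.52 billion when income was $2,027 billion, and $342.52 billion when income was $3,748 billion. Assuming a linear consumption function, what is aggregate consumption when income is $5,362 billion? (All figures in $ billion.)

C = 4632.12

MPS = ΔS/ΔY = (342.52 − (-70.52))/(3748 − 2027) = 413.04/1721 = 0.24
MPC = 1 − MPS = 0.76
Autonomous saving = -70.52 − 0.24(2027) = -557, so a = 557
C = 557 + 0.76(5362) = 557 + 4075.12 = 4632.12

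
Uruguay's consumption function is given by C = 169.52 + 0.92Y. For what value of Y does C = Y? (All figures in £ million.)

At break-even, C = Y: 169.52 + 0.92Y = Y
0.08Y = 169.52, so Y = 169.52/0.08 = 2119

Y = 2119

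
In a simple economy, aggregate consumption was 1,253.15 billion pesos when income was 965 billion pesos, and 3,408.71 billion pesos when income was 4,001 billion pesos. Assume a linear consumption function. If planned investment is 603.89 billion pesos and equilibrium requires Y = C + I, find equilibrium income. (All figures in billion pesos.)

MPC = (3408.71 − 1253.15)/(4001 − 965) = 2155.56/3036 = 0.71
a = 1253.15 − 0.71(965) = 568
Equilibrium: Y = 568 + 0.71Y + 603.89
0.29Y = 1171.89, so Y = 1171.89/0.29 = 4041

Y = 4041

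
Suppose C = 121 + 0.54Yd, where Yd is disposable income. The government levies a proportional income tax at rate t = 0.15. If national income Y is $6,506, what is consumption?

Yd = (1 − 0.15)(6506) = 0.85(6506) = 5530.1
C = 121 + 0.54(5530.1) = 121 + 2986.254 = 3107.254

C = 3107.254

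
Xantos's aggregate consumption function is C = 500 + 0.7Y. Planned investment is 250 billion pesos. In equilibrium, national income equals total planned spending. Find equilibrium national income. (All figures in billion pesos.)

Y = 2500

Y = C + I = 500 + 0.7Y + 250
Y − 0.7Y = 750
0.3Y = 750, so Y = 750/0.3 = 2500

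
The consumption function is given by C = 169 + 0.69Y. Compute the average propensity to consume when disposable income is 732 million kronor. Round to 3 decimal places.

APC = 0.921

C = 169 + 0.69(732) = 674.08
APC = C/Y = 674.08/732 = 0.921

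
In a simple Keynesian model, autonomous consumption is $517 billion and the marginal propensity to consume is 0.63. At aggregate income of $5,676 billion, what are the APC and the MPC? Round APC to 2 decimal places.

APC = 0.72; MPC = 0.63

MPC = 0.63 (the slope of the consumption function)
C = 517 + 0.63(5676) = 4092.88, so APC = 4092.88/5676 = 0.72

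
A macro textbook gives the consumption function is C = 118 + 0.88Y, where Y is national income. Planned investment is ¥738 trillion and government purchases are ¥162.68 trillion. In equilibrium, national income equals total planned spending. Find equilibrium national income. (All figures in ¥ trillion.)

Y = C + I + G = 118 + 0.88Y + 738 + 162.68
Y − 0.88Y = 1018.68
0.12Y = 1018.68, so Y = 1018.68/0.12 = 8489

Y = 8489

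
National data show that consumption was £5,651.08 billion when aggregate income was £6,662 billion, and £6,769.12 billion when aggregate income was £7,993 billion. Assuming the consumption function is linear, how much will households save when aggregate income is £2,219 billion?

S = 300.04

MPC = (6769.12 − 5651.08)/(7993 − 6662) = 1118.04/1331 = 0.84
a = 5651.08 − 0.84(6662) = 5651.08 − 5596.08 = 55
C = 55 + 0.84(2219) = 1918.96
S = 2219 − 1918.96 = 300.04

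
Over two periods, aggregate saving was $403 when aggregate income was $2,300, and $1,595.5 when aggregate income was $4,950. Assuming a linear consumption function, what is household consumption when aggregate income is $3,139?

MPS = ΔS/ΔY = (1595.5 − 403)/(4950 − 2300) = 1192.5/2650 = 0.45
MPC = 1 − MPS = 0.55
Autonomous saving = 403 − 0.45(2300) = -632, so a = 632
C = 632 + 0.55(3139) = 632 + 1726.45 = 2358.45

C = 2358.45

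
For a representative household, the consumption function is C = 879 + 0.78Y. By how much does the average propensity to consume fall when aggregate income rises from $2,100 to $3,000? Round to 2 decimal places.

ΔAPC = 0.13

At Y = 2100: C = 879 + 0.78(2100) = 2517, APC = 2517/2100 = 1.199
At Y = 3000: C = 3219, APC = 3219/3000 = 1.073
Fall in APC = 1.199 − 1.073 = 0.126 ≈ 0.13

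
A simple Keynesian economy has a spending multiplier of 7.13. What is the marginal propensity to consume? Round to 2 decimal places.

MPC = 0.86

k = 1/(1 − MPC), so 1 − MPC = 1/k = 1/7.13 = 0.1403
MPC = 1 − 0.1403 = 0.86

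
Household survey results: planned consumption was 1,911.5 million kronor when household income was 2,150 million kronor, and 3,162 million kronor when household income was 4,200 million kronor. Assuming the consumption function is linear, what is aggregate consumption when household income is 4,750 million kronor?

C = 3497.5

MPC = (3162 − 1911.5)/(4200 − 2150) = 1250.5/2050 = 0.61
a = 1911.5 − 0.61(2150) = 1911.5 − 1311.5 = 600
C = 600 + 0.61(4750) = 600 + 2897.5 = 3497.5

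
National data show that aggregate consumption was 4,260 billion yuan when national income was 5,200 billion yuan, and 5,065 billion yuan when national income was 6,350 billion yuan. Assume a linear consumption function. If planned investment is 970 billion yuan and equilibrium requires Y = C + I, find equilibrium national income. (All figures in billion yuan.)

Y = 5300

MPC = (5065 − 4260)/(6350 − 5200) = 805/1150 = 0.7
a = 4260 − 0.7(5200) = 620
Equilibrium: Y = 620 + 0.7Y + 970
0.3Y = 1590, so Y = 1590/0.3 = 5300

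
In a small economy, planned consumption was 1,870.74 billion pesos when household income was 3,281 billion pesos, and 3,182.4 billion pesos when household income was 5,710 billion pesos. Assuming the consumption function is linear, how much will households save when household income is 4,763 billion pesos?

S = 2091.98

MPC = (3182.4 − 1870.74)/(5710 − 3281) = 1311.66/2429 = 0.54
a = 1870.74 − 0.54(3281) = 1870.74 − 1771.74 = 99
C = 99 + 0.54(4763) = 2671.02
S = 4763 − 2671.02 = 2091.98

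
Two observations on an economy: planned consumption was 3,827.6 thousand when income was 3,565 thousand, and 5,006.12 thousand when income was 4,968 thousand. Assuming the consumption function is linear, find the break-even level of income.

MPC = (5006.12 − 3827.6)/(4968 − 3565) = 1178.52/1403 = 0.84
a = 3827.6 − 0.84(3565) = 3827.6 − 2994.6 = 833
Break-even: Y = a/(1−MPC) = 833/0.16 = 5206.25

Y = 5206.25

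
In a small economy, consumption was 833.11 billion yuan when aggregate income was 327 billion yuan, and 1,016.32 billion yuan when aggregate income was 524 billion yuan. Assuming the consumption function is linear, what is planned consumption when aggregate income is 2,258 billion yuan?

C = 2628.94

MPC = (1016.32 − 833.11)/(524 − 327) = 183.21/197 = 0.93
a = 833.11 − 0.93(327) = 833.11 − 304.11 = 529
C = 529 + 0.93(2258) = 529 + 2099.94 = 2628.94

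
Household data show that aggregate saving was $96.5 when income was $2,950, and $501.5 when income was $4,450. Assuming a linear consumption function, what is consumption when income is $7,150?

MPS = ΔS/ΔY = (501.5 − 96.5)/(4450 − 2950) = 405/1500 = 0.27
MPC = 1 − MPS = 0.73
Autonomous saving = 96.5 − 0.27(2950) = -700, so a = 700
C = 700 + 0.73(7150) = 700 + 5219.5 = 5919.5

C = 5919.5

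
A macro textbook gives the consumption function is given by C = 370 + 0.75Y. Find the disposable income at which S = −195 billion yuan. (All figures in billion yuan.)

Y = 700

S = Y − C = -370 + 0.25Y
-370 + 0.25Y = -195, so 0.25Y = 175 and Y = 700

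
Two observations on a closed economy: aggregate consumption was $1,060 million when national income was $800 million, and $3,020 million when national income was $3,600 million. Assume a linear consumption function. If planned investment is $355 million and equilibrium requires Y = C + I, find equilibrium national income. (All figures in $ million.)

MPC = (3020 − 1060)/(3600 − 800) = 1960/2800 = 0.7
a = 1060 − 0.7(800) = 500
Equilibrium: Y = 500 + 0.7Y + 355
0.3Y = 855, so Y = 855/0.3 = 2850

Y = 2850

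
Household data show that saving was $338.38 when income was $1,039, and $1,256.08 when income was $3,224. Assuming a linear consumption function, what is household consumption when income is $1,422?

MPS = ΔS/ΔY = (1256.08 − 338.38)/(3224 − 1039) = 917.7/2185 = 0.42
MPC = 1 − MPS = 0.58
Autonomous saving = 338.38 − 0.42(1039) = -98, so a = 98
C = 98 + 0.58(1422) = 98 + 824.76 = 922.76

C = 922.76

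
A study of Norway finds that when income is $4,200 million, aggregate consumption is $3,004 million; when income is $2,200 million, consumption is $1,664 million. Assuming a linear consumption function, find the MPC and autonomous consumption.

MPC = ΔC/ΔY = (3004 − 1664)/(4200 − 2200) = 1340/2000 = 0.67
a = C − MPC·Y = 1664 − 0.67(2200) = 1664 − 1474 = 190

MPC = 0.67; a = 190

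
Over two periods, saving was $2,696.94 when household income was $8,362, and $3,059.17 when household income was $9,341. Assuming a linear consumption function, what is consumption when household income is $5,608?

MPS = ΔS/ΔY = (3059.17 − 2696.94)/(9341 − 8362) = 362.23/979 = 0.37
MPC = 1 − MPS = 0.63
Autonomous saving = 2696.94 − 0.37(8362) = -397, so a = 397
C = 397 + 0.63(5608) = 397 + 3533.04 = 3930.04

C = 3930.04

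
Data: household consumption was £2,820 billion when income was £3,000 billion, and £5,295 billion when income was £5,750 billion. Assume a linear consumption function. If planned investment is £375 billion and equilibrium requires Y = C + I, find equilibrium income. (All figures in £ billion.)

MPC = (5295 − 2820)/(5750 − 3000) = 2475/2750 = 0.9
a = 2820 − 0.9(3000) = 120
Equilibrium: Y = 120 + 0.9Y + 375
0.1Y = 495, so Y = 495/0.1 = 4950

Y = 4950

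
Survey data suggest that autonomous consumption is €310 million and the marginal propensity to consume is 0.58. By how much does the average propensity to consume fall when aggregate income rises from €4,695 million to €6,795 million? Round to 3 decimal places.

ΔAPC = 0.020

At Y = 4695: C = 310 + 0.58(4695) = 3033.1, APC = 3033.1/4695 = 0.6460
At Y = 6795: C = 4251.1, APC = 4251.1/6795 = 0.6256
Fall in APC = 0.6460 − 0.6256 = 0.0204 ≈ 0.020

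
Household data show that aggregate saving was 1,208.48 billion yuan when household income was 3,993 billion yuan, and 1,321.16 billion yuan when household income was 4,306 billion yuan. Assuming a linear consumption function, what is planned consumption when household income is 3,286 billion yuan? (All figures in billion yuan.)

MPS = ΔS/ΔY = (1321.16 − 1208.48)/(4306 − 3993) = 112.68/313 = 0.36
MPC = 1 − MPS = 0.64
Autonomous saving = 1208.48 − 0.36(3993) = -229, so a = 229
C = 229 + 0.64(3286) = 229 + 2103.04 = 2332.04

C = 2332.04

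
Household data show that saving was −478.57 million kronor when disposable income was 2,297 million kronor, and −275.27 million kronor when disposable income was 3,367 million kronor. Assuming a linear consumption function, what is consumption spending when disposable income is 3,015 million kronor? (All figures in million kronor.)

C = 3357.15

MPS = ΔS/ΔY = (-275.27 − (-478.57))/(3367 − 2297) = 203.3/1070 = 0.19
MPC = 1 − MPS = 0.81
Autonomous saving = -478.57 − 0.19(2297) = -915, so a = 915
C = 915 + 0.81(3015) = 915 + 2442.15 = 3357.15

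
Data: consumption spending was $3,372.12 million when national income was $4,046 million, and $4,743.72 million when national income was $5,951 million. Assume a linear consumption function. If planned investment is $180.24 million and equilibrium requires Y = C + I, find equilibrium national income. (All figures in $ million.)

Y = 2283

MPC = (4743.72 − 3372.12)/(5951 − 4046) = 1371.6/1905 = 0.72
a = 3372.12 − 0.72(4046) = 459
Equilibrium: Y = 459 + 0.72Y + 180.24
0.28Y = 639.24, so Y = 639.24/0.28 = 2283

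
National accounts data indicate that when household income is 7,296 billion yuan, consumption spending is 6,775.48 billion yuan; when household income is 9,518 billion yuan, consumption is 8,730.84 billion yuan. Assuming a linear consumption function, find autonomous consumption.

a = 355

MPC = ΔC/ΔY = (8730.84 − 6775.48)/(9518 − 7296) = 1955.36/2222 = 0.88
a = C − MPC·Y = 6775.48 − 0.88(7296) = 6775.48 − 6420.48 = 355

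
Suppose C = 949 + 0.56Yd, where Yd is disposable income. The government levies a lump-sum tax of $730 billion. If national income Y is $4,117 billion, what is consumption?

C = 2845.72

Yd = Y − T = 4117 − 730 = 3387
C = 949 + 0.56(3387) = 949 + 1896.72 = 2845.72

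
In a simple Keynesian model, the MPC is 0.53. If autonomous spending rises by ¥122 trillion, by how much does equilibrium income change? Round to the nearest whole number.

ΔY ≈ 260

The multiplier is 1/(1 − MPC) = 1/0.47.
ΔY = 122/0.47 = 259.57 ≈ 260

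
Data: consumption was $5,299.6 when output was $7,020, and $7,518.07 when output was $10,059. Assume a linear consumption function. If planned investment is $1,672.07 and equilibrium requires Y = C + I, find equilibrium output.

Y = 6841

MPC = (7518.07 − 5299.6)/(10059 − 7020) = 2218.47/3039 = 0.73
a = 5299.6 − 0.73(7020) = 175
Equilibrium: Y = 175 + 0.73Y + 1672.07
0.27Y = 1847.07, so Y = 1847.07/0.27 = 6841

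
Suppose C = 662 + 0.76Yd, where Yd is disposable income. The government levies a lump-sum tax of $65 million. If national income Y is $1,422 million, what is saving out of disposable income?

Yd = Y − T = 1422 − 65 = 1357
C = 662 + 0.76(1357) = 662 + 1031.32 = 1693.32
S = Yd − C = 1357 − 1693.32 = -336.32

S = -336.32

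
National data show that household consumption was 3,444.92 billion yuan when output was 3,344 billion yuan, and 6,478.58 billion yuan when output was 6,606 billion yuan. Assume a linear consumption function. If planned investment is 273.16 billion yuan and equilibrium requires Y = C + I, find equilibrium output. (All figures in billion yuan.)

Y = 8688

MPC = (6478.58 − 3444.92)/(6606 − 3344) = 3033.66/3262 = 0.93
a = 3444.92 − 0.93(3344) = 335
Equilibrium: Y = 335 + 0.93Y + 273.16
0.07Y = 608.16, so Y = 608.16/0.07 = 8688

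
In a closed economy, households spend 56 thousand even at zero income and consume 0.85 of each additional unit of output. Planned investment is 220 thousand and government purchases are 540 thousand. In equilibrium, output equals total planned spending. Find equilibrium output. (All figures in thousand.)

Y = C + I + G = 56 + 0.85Y + 220 + 540
Y − 0.85Y = 816
0.15Y = 816, so Y = 816/0.15 = 5440

Y = 5440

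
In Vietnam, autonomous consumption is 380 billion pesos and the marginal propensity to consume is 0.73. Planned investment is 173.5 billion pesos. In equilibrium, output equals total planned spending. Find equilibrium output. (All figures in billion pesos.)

Y = 2050

Y = C + I = 380 + 0.73Y + 173.5
Y − 0.73Y = 553.5
0.27Y = 553.5, so Y = 553.5/0.27 = 2050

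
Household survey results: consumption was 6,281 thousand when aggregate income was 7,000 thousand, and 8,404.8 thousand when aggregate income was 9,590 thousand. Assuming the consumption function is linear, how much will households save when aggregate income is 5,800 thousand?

S = 503

MPC = (8404.8 − 6281)/(9590 − 7000) = 2123.8/2590 = 0.82
a = 6281 − 0.82(7000) = 6281 − 5740 = 541
C = 541 + 0.82(5800) = 5297
S = 5800 − 5297 = 503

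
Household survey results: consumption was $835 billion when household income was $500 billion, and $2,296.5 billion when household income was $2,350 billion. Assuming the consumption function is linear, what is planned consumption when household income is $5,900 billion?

MPC = (2296.5 − 835)/(2350 − 500) = 1461.5/1850 = 0.79
a = 835 − 0.79(500) = 835 − 395 = 440
C = 440 + 0.79(5900) = 440 + 4661 = 5101

C = 5101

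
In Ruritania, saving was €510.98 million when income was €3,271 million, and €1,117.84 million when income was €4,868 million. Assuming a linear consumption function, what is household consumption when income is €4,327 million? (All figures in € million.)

C = 3414.74

MPS = ΔS/ΔY = (1117.84 − 510.98)/(4868 − 3271) = 606.86/1597 = 0.38
MPC = 1 − MPS = 0.62
Autonomous saving = 510.98 − 0.38(3271) = -732, so a = 732
C = 732 + 0.62(4327) = 732 + 2682.74 = 3414.74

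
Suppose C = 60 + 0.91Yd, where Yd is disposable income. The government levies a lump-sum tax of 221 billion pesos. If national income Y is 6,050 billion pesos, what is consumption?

Yd = Y − T = 6050 − 221 = 5829
C = 60 + 0.91(5829) = 60 + 5304.39 = 5364.39

C = 5364.39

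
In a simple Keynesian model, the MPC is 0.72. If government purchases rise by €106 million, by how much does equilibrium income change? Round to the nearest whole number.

ΔY ≈ 379

The multiplier is 1/(1 − MPC) = 1/0.28.
ΔY = 106/0.28 = 378.57 ≈ 379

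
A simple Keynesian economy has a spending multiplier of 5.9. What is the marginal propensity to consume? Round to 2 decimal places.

k = 1/(1 − MPC), so 1 − MPC = 1/k = 1/5.9 = 0.1695
MPC = 1 − 0.1695 = 0.83

MPC = 0.83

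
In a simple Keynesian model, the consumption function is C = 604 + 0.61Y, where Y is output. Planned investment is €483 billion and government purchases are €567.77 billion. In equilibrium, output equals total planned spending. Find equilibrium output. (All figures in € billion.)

Y = 4243

Y = C + I + G = 604 + 0.61Y + 483 + 567.77
Y − 0.61Y = 1654.77
0.39Y = 1654.77, so Y = 1654.77/0.39 = 4243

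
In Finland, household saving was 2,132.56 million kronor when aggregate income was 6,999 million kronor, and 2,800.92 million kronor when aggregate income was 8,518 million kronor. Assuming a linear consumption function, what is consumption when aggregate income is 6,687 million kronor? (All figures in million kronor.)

C = 4691.72

MPS = ΔS/ΔY = (2800.92 − 2132.56)/(8518 − 6999) = 668.36/1519 = 0.44
MPC = 1 − MPS = 0.56
Autonomous saving = 2132.56 − 0.44(6999) = -947, so a = 947
C = 947 + 0.56(6687) = 947 + 3744.72 = 4691.72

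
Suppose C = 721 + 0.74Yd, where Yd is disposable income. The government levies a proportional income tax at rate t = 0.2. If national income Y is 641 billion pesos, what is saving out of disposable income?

Yd = (1 − 0.2)(641) = 0.8(641) = 512.8
C = 721 + 0.74(512.8) = 721 + 379.472 = 1100.472
S = Yd − C = 512.8 − 1100.472 = -587.672

S = -587.672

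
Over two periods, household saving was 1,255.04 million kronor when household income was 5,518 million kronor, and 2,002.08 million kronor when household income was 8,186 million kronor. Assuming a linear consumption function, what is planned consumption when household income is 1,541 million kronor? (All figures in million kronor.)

MPS = ΔS/ΔY = (2002.08 − 1255.04)/(8186 − 5518) = 747.04/2668 = 0.28
MPC = 1 − MPS = 0.72
Autonomous saving = 1255.04 − 0.28(5518) = -290, so a = 290
C = 290 + 0.72(1541) = 290 + 1109.52 = 1399.52

C = 1399.52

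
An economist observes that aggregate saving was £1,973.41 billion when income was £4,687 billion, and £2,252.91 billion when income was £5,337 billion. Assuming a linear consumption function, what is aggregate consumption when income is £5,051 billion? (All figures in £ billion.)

MPS = ΔS/ΔY = (2252.91 − 1973.41)/(5337 − 4687) = 279.5/650 = 0.43
MPC = 1 − MPS = 0.57
Autonomous saving = 1973.41 − 0.43(4687) = -42, so a = 42
C = 42 + 0.57(5051) = 42 + 2879.07 = 2921.07

C = 2921.07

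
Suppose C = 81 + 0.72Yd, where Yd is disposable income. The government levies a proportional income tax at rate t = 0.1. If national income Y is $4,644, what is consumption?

C = 3090.312

Yd = (1 − 0.1)(4644) = 0.9(4644) = 4179.6
C = 81 + 0.72(4179.6) = 81 + 3009.312 = 3090.312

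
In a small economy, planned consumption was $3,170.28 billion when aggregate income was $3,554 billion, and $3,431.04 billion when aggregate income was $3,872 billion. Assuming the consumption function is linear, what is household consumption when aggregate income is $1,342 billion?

C = 1356.44

MPC = (3431.04 − 3170.28)/(3872 − 3554) = 260.76/318 = 0.82
a = 3170.28 − 0.82(3554) = 3170.28 − 2914.28 = 256
C = 256 + 0.82(1342) = 256 + 1100.44 = 1356.44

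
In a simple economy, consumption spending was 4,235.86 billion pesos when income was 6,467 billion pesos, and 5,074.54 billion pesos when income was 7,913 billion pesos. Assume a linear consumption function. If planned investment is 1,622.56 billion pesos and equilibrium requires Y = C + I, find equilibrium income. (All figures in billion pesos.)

MPC = (5074.54 − 4235.86)/(7913 − 6467) = 838.68/1446 = 0.58
a = 4235.86 − 0.58(6467) = 485
Equilibrium: Y = 485 + 0.58Y + 1622.56
0.42Y = 2107.56, so Y = 2107.56/0.42 = 5018

Y = 5018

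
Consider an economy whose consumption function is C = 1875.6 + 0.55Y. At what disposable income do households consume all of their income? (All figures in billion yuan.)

At break-even, C = Y: 1875.6 + 0.55Y = Y
0.45Y = 1875.6, so Y = 1875.6/0.45 = 4168

Y = 4168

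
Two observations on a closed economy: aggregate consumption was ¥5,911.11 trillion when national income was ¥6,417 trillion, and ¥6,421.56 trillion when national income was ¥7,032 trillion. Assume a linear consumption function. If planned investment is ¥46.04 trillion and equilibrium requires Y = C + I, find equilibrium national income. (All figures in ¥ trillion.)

MPC = (6421.56 − 5911.11)/(7032 − 6417) = 510.45/615 = 0.83
a = 5911.11 − 0.83(6417) = 585
Equilibrium: Y = 585 + 0.83Y + 46.04
0.17Y = 631.04, so Y = 631.04/0.17 = 3712

Y = 3712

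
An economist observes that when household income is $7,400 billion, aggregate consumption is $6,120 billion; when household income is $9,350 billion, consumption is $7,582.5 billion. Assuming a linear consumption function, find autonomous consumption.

MPC = ΔC/ΔY = (7582.5 − 6120)/(9350 − 7400) = 1462.5/1950 = 0.75
a = C − MPC·Y = 6120 − 0.75(7400) = 6120 − 5550 = 570

a = 570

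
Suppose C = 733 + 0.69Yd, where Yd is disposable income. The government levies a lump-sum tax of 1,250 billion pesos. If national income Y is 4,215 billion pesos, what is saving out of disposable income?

S = 186.15

Yd = Y − T = 4215 − 1250 = 2965
C = 733 + 0.69(2965) = 733 + 2045.85 = 2778.85
S = Yd − C = 2965 − 2778.85 = 186.15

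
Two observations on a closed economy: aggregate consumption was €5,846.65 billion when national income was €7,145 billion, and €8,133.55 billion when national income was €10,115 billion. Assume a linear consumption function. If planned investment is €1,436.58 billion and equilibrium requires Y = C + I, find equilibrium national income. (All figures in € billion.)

MPC = (8133.55 − 5846.65)/(10115 − 7145) = 2286.9/2970 = 0.77
a = 5846.65 − 0.77(7145) = 345
Equilibrium: Y = 345 + 0.77Y + 1436.58
0.23Y = 1781.58, so Y = 1781.58/0.23 = 7746

Y = 7746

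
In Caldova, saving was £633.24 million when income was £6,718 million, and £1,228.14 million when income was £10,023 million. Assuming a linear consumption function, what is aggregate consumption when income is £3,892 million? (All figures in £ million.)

MPS = ΔS/ΔY = (1228.14 − 633.24)/(10023 − 6718) = 594.9/3305 = 0.18
MPC = 1 − MPS = 0.82
Autonomous saving = 633.24 − 0.18(6718) = -576, so a = 576
C = 576 + 0.82(3892) = 576 + 3191.44 = 3767.44

C = 3767.44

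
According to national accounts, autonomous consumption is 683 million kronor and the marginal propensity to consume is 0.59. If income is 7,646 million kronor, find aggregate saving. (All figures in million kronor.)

C = 683 + 0.59(7646) = 683 + 4511.14 = 5194.14
S = Y − C = 7646 − 5194.14 = 2451.86

S = 2451.86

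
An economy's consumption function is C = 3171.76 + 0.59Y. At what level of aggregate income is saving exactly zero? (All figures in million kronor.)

Y = 7736

At break-even, C = Y: 3171.76 + 0.59Y = Y
0.41Y = 3171.76, so Y = 3171.76/0.41 = 7736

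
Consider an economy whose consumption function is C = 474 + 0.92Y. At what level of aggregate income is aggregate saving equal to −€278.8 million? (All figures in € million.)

S = Y − C = -474 + 0.08Y
-474 + 0.08Y = -278.8, so 0.08Y = 195.2 and Y = 2440

Y = 2440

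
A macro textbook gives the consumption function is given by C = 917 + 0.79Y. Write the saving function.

S = Y − C = Y − (917 + 0.79Y) = -917 + (1 − 0.79)Y

S = -917 + 0.21Y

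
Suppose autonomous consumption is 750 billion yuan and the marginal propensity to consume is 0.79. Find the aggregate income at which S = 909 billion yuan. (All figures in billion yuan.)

S = Y − C = -750 + 0.21Y
-750 + 0.21Y = 909, so 0.21Y = 1659 and Y = 7900

Y = 7900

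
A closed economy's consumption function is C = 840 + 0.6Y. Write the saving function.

S = -840 + 0.4Y

S = Y − C = Y − (840 + 0.6Y) = -840 + (1 − 0.6)Y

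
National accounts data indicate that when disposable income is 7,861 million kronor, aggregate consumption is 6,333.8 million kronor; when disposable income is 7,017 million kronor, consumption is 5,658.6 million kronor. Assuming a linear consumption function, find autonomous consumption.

MPC = ΔC/ΔY = (6333.8 − 5658.6)/(7861 − 7017) = 675.2/844 = 0.8
a = C − MPC·Y = 5658.6 − 0.8(7017) = 5658.6 − 5613.6 = 45

a = 45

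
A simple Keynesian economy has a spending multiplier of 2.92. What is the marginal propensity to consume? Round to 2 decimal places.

MPC = 0.66

k = 1/(1 − MPC), so 1 − MPC = 1/k = 1/2.92 = 0.3425
MPC = 1 − 0.3425 = 0.66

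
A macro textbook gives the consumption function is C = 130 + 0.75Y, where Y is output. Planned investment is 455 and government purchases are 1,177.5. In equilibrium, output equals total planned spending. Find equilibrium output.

Y = C + I + G = 130 + 0.75Y + 455 + 1177.5
Y − 0.75Y = 1762.5
0.25Y = 1762.5, so Y = 1762.5/0.25 = 7050

Y = 7050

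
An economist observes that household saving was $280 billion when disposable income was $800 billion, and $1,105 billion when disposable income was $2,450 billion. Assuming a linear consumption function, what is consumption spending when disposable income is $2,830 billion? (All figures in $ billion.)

MPS = ΔS/ΔY = (1105 − 280)/(2450 − 800) = 825/1650 = 0.5
MPC = 1 − MPS = 0.5
Autonomous saving = 280 − 0.5(800) = -120, so a = 120
C = 120 + 0.5(2830) = 120 + 1415 = 1535

C = 1535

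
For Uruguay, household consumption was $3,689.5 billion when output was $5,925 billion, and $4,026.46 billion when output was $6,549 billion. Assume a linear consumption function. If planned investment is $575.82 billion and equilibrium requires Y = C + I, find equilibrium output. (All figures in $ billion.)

MPC = (4026.46 − 3689.5)/(6549 − 5925) = 336.96/624 = 0.54
a = 3689.5 − 0.54(5925) = 490
Equilibrium: Y = 490 + 0.54Y + 575.82
0.46Y = 1065.82, so Y = 1065.82/0.46 = 2317

Y = 2317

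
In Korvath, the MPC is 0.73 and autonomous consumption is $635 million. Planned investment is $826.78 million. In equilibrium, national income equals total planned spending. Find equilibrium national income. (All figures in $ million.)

Y = C + I = 635 + 0.73Y + 826.78
Y − 0.73Y = 1461.78
0.27Y = 1461.78, so Y = 1461.78/0.27 = 5414

Y = 5414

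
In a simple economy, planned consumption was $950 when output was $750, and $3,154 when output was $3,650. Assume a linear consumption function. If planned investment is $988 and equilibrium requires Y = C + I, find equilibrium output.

MPC = (3154 − 950)/(3650 − 750) = 2204/2900 = 0.76
a = 950 − 0.76(750) = 380
Equilibrium: Y = 380 + 0.76Y + 988
0.24Y = 1368, so Y = 1368/0.24 = 5700

Y = 5700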